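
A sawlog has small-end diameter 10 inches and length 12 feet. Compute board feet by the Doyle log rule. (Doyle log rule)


Doyle: BF = (D - 4)^2 * L / 16
Adjusted diameter = 10 - 4 = 6 in
(D-4)^2 = 6^2 = 36
BF = 36 * 12 / 16 = 27 BF

27


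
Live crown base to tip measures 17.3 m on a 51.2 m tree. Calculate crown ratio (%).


Formula: Crown Ratio = (Crown Length / Total Height) * 100
CR = (17.3 m / 51.2 m) * 100
CR = 0.3379 * 100 = 33.8%

33.8


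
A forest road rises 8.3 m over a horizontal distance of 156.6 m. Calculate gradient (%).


Formula: Gradient = rise / run * 100
Gradient = 8.3 / 156.6 * 100 = 5.3%

5.3


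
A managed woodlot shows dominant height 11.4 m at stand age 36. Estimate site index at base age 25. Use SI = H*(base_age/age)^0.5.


Formula: SI = H_dom * (base_age / age)^0.5
Age ratio = 25 / 36 = 0.69444
sqrt(age_ratio) = 0.83333
SI = 11.4 * 0.83333 = 9.5 m

9.5


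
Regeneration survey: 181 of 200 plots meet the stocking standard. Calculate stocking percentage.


Formula: Stocking % = stocked plots / total plots * 100
Stocking = 181 / 200 * 100
Stocking = 0.905 * 100 = 90.5%

90.5


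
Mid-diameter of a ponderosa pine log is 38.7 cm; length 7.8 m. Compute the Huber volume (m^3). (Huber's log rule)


Huber: V = Am * L,  Am = pi*(Dm/200)^2
Am = pi*(38.7/200)^2 = 0.117628 m^2
V = 0.117628*7.8 = 0.9175 m^3

0.9175


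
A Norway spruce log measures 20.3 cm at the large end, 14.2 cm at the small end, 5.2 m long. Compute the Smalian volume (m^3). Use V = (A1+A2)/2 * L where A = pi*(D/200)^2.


Smalian: V = (A1 + A2)/2 * L,  A = pi*(D/200)^2
A1 = pi*(20.3/200)^2 = 0.032365 m^2
A2 = pi*(14.2/200)^2 = 0.015837 m^2
V = (0.032365+0.015837)/2*5.2 = 0.1253 m^3

0.1253


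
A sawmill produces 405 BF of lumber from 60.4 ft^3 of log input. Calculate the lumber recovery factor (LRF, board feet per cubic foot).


Formula: LRF = Lumber Output (BF) / Log Input (ft^3)
LRF = 405 BF / 60.4 ft^3
LRF = 6.71 BF/ft^3

6.71


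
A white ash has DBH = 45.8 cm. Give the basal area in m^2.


Formula: BA = pi * (DBH/2)^2 / 10000  (cm^2 to m^2)
Radius = DBH/2 = 45.8/2 = 22.9 cm
BA = pi * 22.9^2 / 10000
   = 1647.4826 cm^2 / 10000
   = 0.1647 m^2

0.1647


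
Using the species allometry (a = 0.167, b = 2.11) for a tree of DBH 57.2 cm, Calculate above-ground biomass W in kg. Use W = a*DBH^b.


Formula: W = a * DBH^b  (allometric power law)
DBH^b = 57.2^2.11 = 5106.2917
W = 0.167 * 5106.2917 = 852.8 kg

852.8


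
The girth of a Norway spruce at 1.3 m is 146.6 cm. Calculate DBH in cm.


Formula: DBH = C / pi
DBH = 146.6 / pi
pi = 3.14159...
DBH = 46.7 cm

46.7


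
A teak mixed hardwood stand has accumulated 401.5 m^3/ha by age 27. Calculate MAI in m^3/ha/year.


Formula: MAI = Total Volume / Stand Age
MAI = 401.5 m^3/ha / 27 years
MAI = 14.87 m^3/ha/year

14.87


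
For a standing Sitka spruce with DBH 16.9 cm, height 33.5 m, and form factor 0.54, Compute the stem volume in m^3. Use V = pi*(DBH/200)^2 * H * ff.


Formula: V = pi * (DBH/200)^2 * H * ff
Radius = DBH/200 = 16.9/200 = 0.0845 m
Radius^2 = 0.0845^2 = 0.00714025 m^2
V = pi * 0.00714025 * 33.5 * 0.54
V = 0.406 m^3

0.406


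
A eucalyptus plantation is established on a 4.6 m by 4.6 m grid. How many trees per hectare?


Formula: TPH = 10000 m^2/ha / (spacing_x * spacing_y)
Area per tree = 4.6 m * 4.6 m = 21.16 m^2
TPH = 10000 / 21.16 = 473 trees/ha

473


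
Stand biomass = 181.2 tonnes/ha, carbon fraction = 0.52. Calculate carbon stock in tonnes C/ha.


Formula: Carbon Stock = Biomass * Carbon Fraction
C = 181.2 t/ha * 0.52
C = 94.2 t C/ha

94.2


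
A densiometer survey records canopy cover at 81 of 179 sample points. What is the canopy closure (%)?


Formula: Canopy closure = covered points / total points * 100
Closure = 81 / 179 * 100
Closure = 0.4525 * 100 = 45.3%

45.3


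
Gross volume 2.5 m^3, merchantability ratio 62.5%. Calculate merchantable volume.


Formula: MV = V_total * (merchantable_pct / 100)
Merchantable fraction = 62.5% / 100 = 0.625
MV = 2.5 m^3 * 0.625 = 1.563 m^3

1.563


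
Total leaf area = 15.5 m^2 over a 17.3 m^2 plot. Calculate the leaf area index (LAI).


Formula: LAI = total leaf area / ground area  (dimensionless)
LAI = 15.5 m^2 / 17.3 m^2
LAI = 0.9

0.9


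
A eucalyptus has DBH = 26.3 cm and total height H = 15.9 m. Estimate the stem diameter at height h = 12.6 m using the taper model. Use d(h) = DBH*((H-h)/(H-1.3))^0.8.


Taper: d(h) = DBH * ((H - h) / (H - 1.3))^0.8
Numerator = H - h = 15.9 - 12.6 = 3.3 m
Denominator = H - 1.3 = 15.9 - 1.3 = 14.6 m
Ratio = 3.3 / 14.6 = 0.22603
d = 26.3 * 0.22603^0.8 = 8.0 cm

8.0


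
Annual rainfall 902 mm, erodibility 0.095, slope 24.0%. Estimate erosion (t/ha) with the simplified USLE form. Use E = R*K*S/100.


Formula: E = R * K * S / 100  (simplified USLE)
R * K = 902 * 0.095 = 85.69
E = 85.69 * 24.0 / 100 = 20.57 t/ha

20.57


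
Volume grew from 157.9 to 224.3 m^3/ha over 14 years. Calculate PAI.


Formula: PAI = (V_T2 - V_T1) / (T2 - T1)
Volume increment = 224.3 - 157.9 = 66.4 m^3/ha
PAI = 66.4 / 14 = 4.74 m^3/ha/year

4.74


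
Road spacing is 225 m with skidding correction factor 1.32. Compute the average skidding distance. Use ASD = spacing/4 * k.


Formula: ASD = (spacing / 4) * correction
Uncorrected distance = spacing / 4 = 225 / 4 = 56.25 m
ASD = 56.25 * 1.32 = 74 m

74


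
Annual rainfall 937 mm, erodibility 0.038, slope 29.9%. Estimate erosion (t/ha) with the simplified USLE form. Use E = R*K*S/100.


Formula: E = R * K * S / 100  (simplified USLE)
R * K = 937 * 0.038 = 35.606
E = 35.606 * 29.9 / 100 = 10.65 t/ha

10.65


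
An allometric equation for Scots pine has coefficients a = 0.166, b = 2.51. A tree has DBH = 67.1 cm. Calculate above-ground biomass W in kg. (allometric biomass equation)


Formula: W = a * DBH^b  (allometric power law)
DBH^b = 67.1^2.51 = 38465.6899
W = 0.166 * 38465.6899 = 6385.3 kg

6385.3


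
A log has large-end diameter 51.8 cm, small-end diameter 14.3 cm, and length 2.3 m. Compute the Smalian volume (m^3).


Smalian: V = (A1 + A2)/2 * L,  A = pi*(D/200)^2
A1 = pi*(51.8/200)^2 = 0.210741 m^2
A2 = pi*(14.3/200)^2 = 0.016061 m^2
V = (0.210741+0.016061)/2*2.3 = 0.2608 m^3

0.2608


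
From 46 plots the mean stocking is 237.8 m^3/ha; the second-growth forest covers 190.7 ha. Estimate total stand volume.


Formula: Total Volume = Mean Volume per ha * Total Area
Total Volume = 237.8 m^3/ha * 190.7 ha
Total Volume = 45348 m^3

45348


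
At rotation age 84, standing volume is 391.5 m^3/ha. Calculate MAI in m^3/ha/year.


Formula: MAI = Total Volume / Stand Age
MAI = 391.5 m^3/ha / 84 years
MAI = 4.66 m^3/ha/year

4.66


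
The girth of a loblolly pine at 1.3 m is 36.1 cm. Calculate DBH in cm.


Formula: DBH = C / pi
DBH = 36.1 / pi
pi = 3.14159...
DBH = 11.5 cm

11.5


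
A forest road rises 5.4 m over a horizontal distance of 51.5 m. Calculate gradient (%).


Formula: Gradient = rise / run * 100
Gradient = 5.4 / 51.5 * 100 = 10.5%

10.5


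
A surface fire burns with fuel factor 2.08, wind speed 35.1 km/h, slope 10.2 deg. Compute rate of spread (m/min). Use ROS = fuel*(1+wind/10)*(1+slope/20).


Formula: ROS = fuel * (1 + wind/10) * (1 + slope/20)
Wind factor = 1 + 35.1/10 = 4.51
Slope factor = 1 + 10.2/20 = 1.51
ROS = 2.08 * 4.51 * 1.51 = 14.17 m/min

14.17


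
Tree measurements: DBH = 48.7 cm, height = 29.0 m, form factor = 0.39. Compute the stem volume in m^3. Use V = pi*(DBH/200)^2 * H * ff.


Formula: V = pi * (DBH/200)^2 * H * ff
Radius = DBH/200 = 48.7/200 = 0.2435 m
Radius^2 = 0.2435^2 = 0.05929225 m^2
V = pi * 0.05929225 * 29.0 * 0.39
V = 2.107 m^3

2.107


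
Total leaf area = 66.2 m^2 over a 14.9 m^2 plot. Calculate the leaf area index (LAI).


Formula: LAI = total leaf area / ground area  (dimensionless)
LAI = 66.2 m^2 / 14.9 m^2
LAI = 4.44

4.44


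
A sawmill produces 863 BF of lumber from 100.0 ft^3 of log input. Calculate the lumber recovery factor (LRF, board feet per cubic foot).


Formula: LRF = Lumber Output (BF) / Log Input (ft^3)
LRF = 863 BF / 100.0 ft^3
LRF = 8.63 BF/ft^3

8.63


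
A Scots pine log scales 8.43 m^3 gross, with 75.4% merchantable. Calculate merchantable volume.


Formula: MV = V_total * (merchantable_pct / 100)
Merchantable fraction = 75.4% / 100 = 0.754
MV = 8.43 m^3 * 0.754 = 6.356 m^3

6.356


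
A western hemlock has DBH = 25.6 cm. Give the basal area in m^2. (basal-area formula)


Formula: BA = pi * (DBH/2)^2 / 10000  (cm^2 to m^2)
Radius = DBH/2 = 25.6/2 = 12.8 cm
BA = pi * 12.8^2 / 10000
   = 514.7185 cm^2 / 10000
   = 0.0515 m^2

0.0515


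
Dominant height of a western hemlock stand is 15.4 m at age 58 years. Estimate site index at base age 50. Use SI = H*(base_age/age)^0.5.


Formula: SI = H_dom * (base_age / age)^0.5
Age ratio = 50 / 58 = 0.86207
sqrt(age_ratio) = 0.92848
SI = 15.4 * 0.92848 = 14.3 m

14.3


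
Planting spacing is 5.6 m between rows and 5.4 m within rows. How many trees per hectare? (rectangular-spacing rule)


Formula: TPH = 10000 m^2/ha / (spacing_x * spacing_y)
Area per tree = 5.6 m * 5.4 m = 30.24 m^2
TPH = 10000 / 30.24 = 331 trees/ha

331


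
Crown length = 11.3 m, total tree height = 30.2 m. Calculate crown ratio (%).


Formula: Crown Ratio = (Crown Length / Total Height) * 100
CR = (11.3 m / 30.2 m) * 100
CR = 0.3742 * 100 = 37.4%

37.4


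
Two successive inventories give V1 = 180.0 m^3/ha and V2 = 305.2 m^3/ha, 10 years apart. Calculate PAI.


Formula: PAI = (V_T2 - V_T1) / (T2 - T1)
Volume increment = 305.2 - 180.0 = 125.2 m^3/ha
PAI = 125.2 / 10 = 12.52 m^3/ha/year

12.52


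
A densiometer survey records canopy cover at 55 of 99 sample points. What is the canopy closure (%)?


Formula: Canopy closure = covered points / total points * 100
Closure = 55 / 99 * 100
Closure = 0.5556 * 100 = 55.6%

55.6


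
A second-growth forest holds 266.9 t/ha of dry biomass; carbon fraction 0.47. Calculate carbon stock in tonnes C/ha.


Formula: Carbon Stock = Biomass * Carbon Fraction
C = 266.9 t/ha * 0.47
C = 125.4 t C/ha

125.4


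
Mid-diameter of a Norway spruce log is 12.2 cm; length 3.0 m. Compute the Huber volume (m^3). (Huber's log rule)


Huber: V = Am * L,  Am = pi*(Dm/200)^2
Am = pi*(12.2/200)^2 = 0.01169 m^2
V = 0.01169*3.0 = 0.0351 m^3

0.0351


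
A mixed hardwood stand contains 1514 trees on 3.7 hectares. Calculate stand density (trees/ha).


Formula: Stand Density = N_trees / Area_ha
Density = 1514 trees / 3.7 ha
Density = 409 trees/ha

409


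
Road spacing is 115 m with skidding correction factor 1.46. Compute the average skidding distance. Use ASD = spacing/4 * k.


Formula: ASD = (spacing / 4) * correction
Uncorrected distance = spacing / 4 = 115 / 4 = 28.75 m
ASD = 28.75 * 1.46 = 42 m

42


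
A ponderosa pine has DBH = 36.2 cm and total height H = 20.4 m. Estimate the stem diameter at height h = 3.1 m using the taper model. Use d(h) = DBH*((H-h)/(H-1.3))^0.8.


Taper: d(h) = DBH * ((H - h) / (H - 1.3))^0.8
Numerator = H - h = 20.4 - 3.1 = 17.3 m
Denominator = H - 1.3 = 20.4 - 1.3 = 19.1 m
Ratio = 17.3 / 19.1 = 0.90576
d = 36.2 * 0.90576^0.8 = 33.4 cm

33.4


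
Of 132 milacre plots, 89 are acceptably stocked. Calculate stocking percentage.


Formula: Stocking % = stocked plots / total plots * 100
Stocking = 89 / 132 * 100
Stocking = 0.6742 * 100 = 67.4%

67.4


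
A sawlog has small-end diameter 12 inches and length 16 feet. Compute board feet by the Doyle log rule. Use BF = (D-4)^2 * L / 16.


Doyle: BF = (D - 4)^2 * L / 16
Adjusted diameter = 12 - 4 = 8 in
(D-4)^2 = 8^2 = 64
BF = 64 * 16 / 16 = 64 BF

64


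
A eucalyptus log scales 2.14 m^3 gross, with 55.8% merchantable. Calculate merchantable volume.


Formula: MV = V_total * (merchantable_pct / 100)
Merchantable fraction = 55.8% / 100 = 0.558
MV = 2.14 m^3 * 0.558 = 1.194 m^3

1.194


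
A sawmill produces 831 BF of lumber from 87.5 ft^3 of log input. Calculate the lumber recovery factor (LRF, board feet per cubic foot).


Formula: LRF = Lumber Output (BF) / Log Input (ft^3)
LRF = 831 BF / 87.5 ft^3
LRF = 9.5 BF/ft^3

9.5


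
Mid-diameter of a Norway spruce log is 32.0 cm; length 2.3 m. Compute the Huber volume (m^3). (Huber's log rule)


Huber: V = Am * L,  Am = pi*(Dm/200)^2
Am = pi*(32.0/200)^2 = 0.080425 m^2
V = 0.080425*2.3 = 0.185 m^3

0.185


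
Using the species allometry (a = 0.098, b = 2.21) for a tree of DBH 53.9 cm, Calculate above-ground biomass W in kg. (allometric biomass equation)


Formula: W = a * DBH^b  (allometric power law)
DBH^b = 53.9^2.21 = 6711.3698
W = 0.098 * 6711.3698 = 657.7 kg

657.7


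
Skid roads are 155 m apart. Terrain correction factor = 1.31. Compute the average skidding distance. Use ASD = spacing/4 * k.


Formula: ASD = (spacing / 4) * correction
Uncorrected distance = spacing / 4 = 155 / 4 = 38.75 m
ASD = 38.75 * 1.31 = 51 m

51


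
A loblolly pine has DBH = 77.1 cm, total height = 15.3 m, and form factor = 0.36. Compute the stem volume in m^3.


Formula: V = pi * (DBH/200)^2 * H * ff
Radius = DBH/200 = 77.1/200 = 0.3855 m
Radius^2 = 0.3855^2 = 0.14861025 m^2
V = pi * 0.14861025 * 15.3 * 0.36
V = 2.572 m^3

2.572


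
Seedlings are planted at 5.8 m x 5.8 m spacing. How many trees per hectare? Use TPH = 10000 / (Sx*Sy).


Formula: TPH = 10000 m^2/ha / (spacing_x * spacing_y)
Area per tree = 5.8 m * 5.8 m = 33.64 m^2
TPH = 10000 / 33.64 = 297 trees/ha

297


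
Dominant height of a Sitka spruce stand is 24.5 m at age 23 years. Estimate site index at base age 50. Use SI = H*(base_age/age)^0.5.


Formula: SI = H_dom * (base_age / age)^0.5
Age ratio = 50 / 23 = 2.17391
sqrt(age_ratio) = 1.47442
SI = 24.5 * 1.47442 = 36.1 m

36.1


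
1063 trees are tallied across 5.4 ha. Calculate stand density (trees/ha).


Formula: Stand Density = N_trees / Area_ha
Density = 1063 trees / 5.4 ha
Density = 197 trees/ha

197


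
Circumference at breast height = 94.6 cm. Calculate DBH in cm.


Formula: DBH = C / pi
DBH = 94.6 / pi
pi = 3.14159...
DBH = 30.1 cm

30.1


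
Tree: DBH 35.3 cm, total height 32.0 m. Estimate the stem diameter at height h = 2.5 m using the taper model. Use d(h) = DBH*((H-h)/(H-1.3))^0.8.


Taper: d(h) = DBH * ((H - h) / (H - 1.3))^0.8
Numerator = H - h = 32.0 - 2.5 = 29.5 m
Denominator = H - 1.3 = 32.0 - 1.3 = 30.7 m
Ratio = 29.5 / 30.7 = 0.96091
d = 35.3 * 0.96091^0.8 = 34.2 cm

34.2


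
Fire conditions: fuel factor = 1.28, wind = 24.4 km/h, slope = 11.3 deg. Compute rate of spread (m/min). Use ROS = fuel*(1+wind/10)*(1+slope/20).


Formula: ROS = fuel * (1 + wind/10) * (1 + slope/20)
Wind factor = 1 + 24.4/10 = 3.44
Slope factor = 1 + 11.3/20 = 1.565
ROS = 1.28 * 3.44 * 1.565 = 6.89 m/min

6.89


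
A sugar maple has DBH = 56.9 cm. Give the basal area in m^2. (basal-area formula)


Formula: BA = pi * (DBH/2)^2 / 10000  (cm^2 to m^2)
Radius = DBH/2 = 56.9/2 = 28.45 cm
BA = pi * 28.45^2 / 10000
   = 2542.8129 cm^2 / 10000
   = 0.2543 m^2

0.2543


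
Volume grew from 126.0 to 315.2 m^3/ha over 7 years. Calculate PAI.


Formula: PAI = (V_T2 - V_T1) / (T2 - T1)
Volume increment = 315.2 - 126.0 = 189.2 m^3/ha
PAI = 189.2 / 7 = 27.03 m^3/ha/year

27.03


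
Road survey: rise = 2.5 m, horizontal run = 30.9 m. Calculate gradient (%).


Formula: Gradient = rise / run * 100
Gradient = 2.5 / 30.9 * 100 = 8.1%

8.1


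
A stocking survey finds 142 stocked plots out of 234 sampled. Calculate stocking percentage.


Formula: Stocking % = stocked plots / total plots * 100
Stocking = 142 / 234 * 100
Stocking = 0.6068 * 100 = 60.7%

60.7


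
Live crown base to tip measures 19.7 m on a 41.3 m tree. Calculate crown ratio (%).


Formula: Crown Ratio = (Crown Length / Total Height) * 100
CR = (19.7 m / 41.3 m) * 100
CR = 0.477 * 100 = 47.7%

47.7


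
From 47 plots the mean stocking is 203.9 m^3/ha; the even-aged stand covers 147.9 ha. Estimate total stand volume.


Formula: Total Volume = Mean Volume per ha * Total Area
Total Volume = 203.9 m^3/ha * 147.9 ha
Total Volume = 30157 m^3

30157


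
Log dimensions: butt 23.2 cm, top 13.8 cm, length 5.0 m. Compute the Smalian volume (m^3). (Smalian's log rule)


Smalian: V = (A1 + A2)/2 * L,  A = pi*(D/200)^2
A1 = pi*(23.2/200)^2 = 0.042273 m^2
A2 = pi*(13.8/200)^2 = 0.014957 m^2
V = (0.042273+0.014957)/2*5.0 = 0.1431 m^3

0.1431


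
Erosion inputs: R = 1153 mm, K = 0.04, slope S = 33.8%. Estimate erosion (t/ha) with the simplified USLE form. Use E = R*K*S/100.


Formula: E = R * K * S / 100  (simplified USLE)
R * K = 1153 * 0.04 = 46.12
E = 46.12 * 33.8 / 100 = 15.59 t/ha

15.59


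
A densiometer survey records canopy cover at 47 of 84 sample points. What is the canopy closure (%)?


Formula: Canopy closure = covered points / total points * 100
Closure = 47 / 84 * 100
Closure = 0.5595 * 100 = 56.0%

56.0


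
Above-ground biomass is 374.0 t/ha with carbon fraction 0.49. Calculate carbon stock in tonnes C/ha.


Formula: Carbon Stock = Biomass * Carbon Fraction
C = 374.0 t/ha * 0.49
C = 183.3 t C/ha

183.3


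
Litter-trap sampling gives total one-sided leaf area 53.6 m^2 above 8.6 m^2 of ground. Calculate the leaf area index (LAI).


Formula: LAI = total leaf area / ground area  (dimensionless)
LAI = 53.6 m^2 / 8.6 m^2
LAI = 6.23

6.23


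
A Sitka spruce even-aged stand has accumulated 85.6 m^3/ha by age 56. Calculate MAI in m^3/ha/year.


Formula: MAI = Total Volume / Stand Age
MAI = 85.6 m^3/ha / 56 years
MAI = 1.53 m^3/ha/year

1.53


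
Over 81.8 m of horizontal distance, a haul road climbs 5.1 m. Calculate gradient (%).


Formula: Gradient = rise / run * 100
Gradient = 5.1 / 81.8 * 100 = 6.2%

6.2


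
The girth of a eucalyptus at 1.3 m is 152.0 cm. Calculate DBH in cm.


Formula: DBH = C / pi
DBH = 152.0 / pi
pi = 3.14159...
DBH = 48.4 cm

48.4


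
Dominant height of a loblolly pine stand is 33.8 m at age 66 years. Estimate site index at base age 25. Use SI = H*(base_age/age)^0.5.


Formula: SI = H_dom * (base_age / age)^0.5
Age ratio = 25 / 66 = 0.37879
sqrt(age_ratio) = 0.61546
SI = 33.8 * 0.61546 = 20.8 m

20.8


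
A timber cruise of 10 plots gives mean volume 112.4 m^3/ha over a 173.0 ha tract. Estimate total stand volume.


Formula: Total Volume = Mean Volume per ha * Total Area
Total Volume = 112.4 m^3/ha * 173.0 ha
Total Volume = 19445 m^3

19445


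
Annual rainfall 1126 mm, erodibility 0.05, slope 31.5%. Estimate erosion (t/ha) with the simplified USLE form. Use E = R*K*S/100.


Formula: E = R * K * S / 100  (simplified USLE)
R * K = 1126 * 0.05 = 56.3
E = 56.3 * 31.5 / 100 = 17.73 t/ha

17.73


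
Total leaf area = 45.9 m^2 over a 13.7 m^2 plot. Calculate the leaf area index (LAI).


Formula: LAI = total leaf area / ground area  (dimensionless)
LAI = 45.9 m^2 / 13.7 m^2
LAI = 3.35

3.35


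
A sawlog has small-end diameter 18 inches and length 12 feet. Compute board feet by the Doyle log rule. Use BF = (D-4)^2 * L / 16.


Doyle: BF = (D - 4)^2 * L / 16
Adjusted diameter = 18 - 4 = 14 in
(D-4)^2 = 14^2 = 196
BF = 196 * 12 / 16 = 147 BF

147


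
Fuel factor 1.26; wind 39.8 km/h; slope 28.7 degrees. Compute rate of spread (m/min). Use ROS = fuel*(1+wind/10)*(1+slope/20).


Formula: ROS = fuel * (1 + wind/10) * (1 + slope/20)
Wind factor = 1 + 39.8/10 = 4.98
Slope factor = 1 + 28.7/20 = 2.435
ROS = 1.26 * 4.98 * 2.435 = 15.28 m/min

15.28


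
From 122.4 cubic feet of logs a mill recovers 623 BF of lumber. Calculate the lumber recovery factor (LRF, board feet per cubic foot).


Formula: LRF = Lumber Output (BF) / Log Input (ft^3)
LRF = 623 BF / 122.4 ft^3
LRF = 5.09 BF/ft^3

5.09


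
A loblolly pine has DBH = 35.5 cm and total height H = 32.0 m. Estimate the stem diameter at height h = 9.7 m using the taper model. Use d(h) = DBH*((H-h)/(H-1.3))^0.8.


Taper: d(h) = DBH * ((H - h) / (H - 1.3))^0.8
Numerator = H - h = 32.0 - 9.7 = 22.3 m
Denominator = H - 1.3 = 32.0 - 1.3 = 30.7 m
Ratio = 22.3 / 30.7 = 0.72638
d = 35.5 * 0.72638^0.8 = 27.5 cm

27.5


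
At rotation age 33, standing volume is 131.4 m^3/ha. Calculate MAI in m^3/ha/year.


Formula: MAI = Total Volume / Stand Age
MAI = 131.4 m^3/ha / 33 years
MAI = 3.98 m^3/ha/year

3.98


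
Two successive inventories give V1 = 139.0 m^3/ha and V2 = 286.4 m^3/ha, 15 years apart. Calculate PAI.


Formula: PAI = (V_T2 - V_T1) / (T2 - T1)
Volume increment = 286.4 - 139.0 = 147.4 m^3/ha
PAI = 147.4 / 15 = 9.83 m^3/ha/year

9.83


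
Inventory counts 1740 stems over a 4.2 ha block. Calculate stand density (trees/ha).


Formula: Stand Density = N_trees / Area_ha
Density = 1740 trees / 4.2 ha
Density = 414 trees/ha

414


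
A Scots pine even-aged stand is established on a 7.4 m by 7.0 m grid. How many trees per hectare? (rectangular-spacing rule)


Formula: TPH = 10000 m^2/ha / (spacing_x * spacing_y)
Area per tree = 7.4 m * 7.0 m = 51.8 m^2
TPH = 10000 / 51.8 = 193 trees/ha

193


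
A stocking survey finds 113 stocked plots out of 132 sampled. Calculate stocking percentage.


Formula: Stocking % = stocked plots / total plots * 100
Stocking = 113 / 132 * 100
Stocking = 0.8561 * 100 = 85.6%

85.6


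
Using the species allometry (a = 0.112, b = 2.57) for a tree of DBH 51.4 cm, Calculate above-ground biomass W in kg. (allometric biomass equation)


Formula: W = a * DBH^b  (allometric power law)
DBH^b = 51.4^2.57 = 24956.0137
W = 0.112 * 24956.0137 = 2795.1 kg

2795.1


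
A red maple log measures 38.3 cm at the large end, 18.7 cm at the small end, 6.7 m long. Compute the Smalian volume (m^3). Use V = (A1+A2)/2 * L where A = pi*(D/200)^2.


Smalian: V = (A1 + A2)/2 * L,  A = pi*(D/200)^2
A1 = pi*(38.3/200)^2 = 0.115209 m^2
A2 = pi*(18.7/200)^2 = 0.027465 m^2
V = (0.115209+0.027465)/2*6.7 = 0.478 m^3

0.478


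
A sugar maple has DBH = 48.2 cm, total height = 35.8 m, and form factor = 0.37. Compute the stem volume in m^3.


Formula: V = pi * (DBH/200)^2 * H * ff
Radius = DBH/200 = 48.2/200 = 0.241 m
Radius^2 = 0.241^2 = 0.058081 m^2
V = pi * 0.058081 * 35.8 * 0.37
V = 2.417 m^3

2.417


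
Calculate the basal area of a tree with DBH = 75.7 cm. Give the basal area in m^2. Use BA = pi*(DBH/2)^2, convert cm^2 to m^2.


Formula: BA = pi * (DBH/2)^2 / 10000  (cm^2 to m^2)
Radius = DBH/2 = 75.7/2 = 37.85 cm
BA = pi * 37.85^2 / 10000
   = 4500.7163 cm^2 / 10000
   = 0.4501 m^2

0.4501


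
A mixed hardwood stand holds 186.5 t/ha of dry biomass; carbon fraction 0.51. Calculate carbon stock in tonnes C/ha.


Formula: Carbon Stock = Biomass * Carbon Fraction
C = 186.5 t/ha * 0.51
C = 95.1 t C/ha

95.1


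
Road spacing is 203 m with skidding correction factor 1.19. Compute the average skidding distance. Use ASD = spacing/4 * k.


Formula: ASD = (spacing / 4) * correction
Uncorrected distance = spacing / 4 = 203 / 4 = 50.75 m
ASD = 50.75 * 1.19 = 60 m

60


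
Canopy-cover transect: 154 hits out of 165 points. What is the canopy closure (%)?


Formula: Canopy closure = covered points / total points * 100
Closure = 154 / 165 * 100
Closure = 0.9333 * 100 = 93.3%

93.3


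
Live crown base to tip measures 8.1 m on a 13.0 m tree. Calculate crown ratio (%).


Formula: Crown Ratio = (Crown Length / Total Height) * 100
CR = (8.1 m / 13.0 m) * 100
CR = 0.6231 * 100 = 62.3%

62.3


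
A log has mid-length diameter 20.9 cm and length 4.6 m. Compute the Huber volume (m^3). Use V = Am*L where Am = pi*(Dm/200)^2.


Huber: V = Am * L,  Am = pi*(Dm/200)^2
Am = pi*(20.9/200)^2 = 0.034307 m^2
V = 0.034307*4.6 = 0.1578 m^3

0.1578


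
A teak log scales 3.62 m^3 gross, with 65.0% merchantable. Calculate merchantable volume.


Formula: MV = V_total * (merchantable_pct / 100)
Merchantable fraction = 65.0% / 100 = 0.65
MV = 3.62 m^3 * 0.65 = 2.353 m^3

2.353


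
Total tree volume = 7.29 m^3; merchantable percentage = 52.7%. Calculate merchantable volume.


Formula: MV = V_total * (merchantable_pct / 100)
Merchantable fraction = 52.7% / 100 = 0.527
MV = 7.29 m^3 * 0.527 = 3.842 m^3

3.842


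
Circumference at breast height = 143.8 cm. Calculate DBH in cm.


Formula: DBH = C / pi
DBH = 143.8 / pi
pi = 3.14159...
DBH = 45.8 cm

45.8


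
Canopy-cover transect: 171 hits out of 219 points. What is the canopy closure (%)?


Formula: Canopy closure = covered points / total points * 100
Closure = 171 / 219 * 100
Closure = 0.7808 * 100 = 78.1%

78.1


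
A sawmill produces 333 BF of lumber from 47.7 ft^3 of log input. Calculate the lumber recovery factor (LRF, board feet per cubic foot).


Formula: LRF = Lumber Output (BF) / Log Input (ft^3)
LRF = 333 BF / 47.7 ft^3
LRF = 6.98 BF/ft^3

6.98


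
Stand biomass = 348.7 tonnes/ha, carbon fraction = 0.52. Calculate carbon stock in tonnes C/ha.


Formula: Carbon Stock = Biomass * Carbon Fraction
C = 348.7 t/ha * 0.52
C = 181.3 t C/ha

181.3


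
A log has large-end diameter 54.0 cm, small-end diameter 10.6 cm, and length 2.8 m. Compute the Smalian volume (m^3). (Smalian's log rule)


Smalian: V = (A1 + A2)/2 * L,  A = pi*(D/200)^2
A1 = pi*(54.0/200)^2 = 0.229022 m^2
A2 = pi*(10.6/200)^2 = 0.008825 m^2
V = (0.229022+0.008825)/2*2.8 = 0.333 m^3

0.333


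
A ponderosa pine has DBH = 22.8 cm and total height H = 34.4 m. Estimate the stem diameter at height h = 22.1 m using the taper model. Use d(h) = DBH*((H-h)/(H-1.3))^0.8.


Taper: d(h) = DBH * ((H - h) / (H - 1.3))^0.8
Numerator = H - h = 34.4 - 22.1 = 12.3 m
Denominator = H - 1.3 = 34.4 - 1.3 = 33.1 m
Ratio = 12.3 / 33.1 = 0.3716
d = 22.8 * 0.3716^0.8 = 10.3 cm

10.3


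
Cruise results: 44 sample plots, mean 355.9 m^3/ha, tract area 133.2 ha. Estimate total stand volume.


Formula: Total Volume = Mean Volume per ha * Total Area
Total Volume = 355.9 m^3/ha * 133.2 ha
Total Volume = 47406 m^3

47406


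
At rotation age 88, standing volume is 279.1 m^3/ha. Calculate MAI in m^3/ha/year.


Formula: MAI = Total Volume / Stand Age
MAI = 279.1 m^3/ha / 88 years
MAI = 3.17 m^3/ha/year

3.17


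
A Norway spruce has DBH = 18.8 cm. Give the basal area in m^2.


Formula: BA = pi * (DBH/2)^2 / 10000  (cm^2 to m^2)
Radius = DBH/2 = 18.8/2 = 9.4 cm
BA = pi * 9.4^2 / 10000
   = 277.5911 cm^2 / 10000
   = 0.0278 m^2

0.0278


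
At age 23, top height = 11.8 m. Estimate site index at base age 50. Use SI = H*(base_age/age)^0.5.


Formula: SI = H_dom * (base_age / age)^0.5
Age ratio = 50 / 23 = 2.17391
sqrt(age_ratio) = 1.47442
SI = 11.8 * 1.47442 = 17.4 m

17.4


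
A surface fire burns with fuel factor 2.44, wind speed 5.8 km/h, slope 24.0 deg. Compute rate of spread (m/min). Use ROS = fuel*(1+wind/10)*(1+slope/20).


Formula: ROS = fuel * (1 + wind/10) * (1 + slope/20)
Wind factor = 1 + 5.8/10 = 1.58
Slope factor = 1 + 24.0/20 = 2.2
ROS = 2.44 * 1.58 * 2.2 = 8.48 m/min

8.48


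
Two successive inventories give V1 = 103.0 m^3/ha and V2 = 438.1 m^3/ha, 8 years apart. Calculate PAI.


Formula: PAI = (V_T2 - V_T1) / (T2 - T1)
Volume increment = 438.1 - 103.0 = 335.1 m^3/ha
PAI = 335.1 / 8 = 41.89 m^3/ha/year

41.89


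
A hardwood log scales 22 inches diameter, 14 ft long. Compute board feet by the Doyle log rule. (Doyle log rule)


Doyle: BF = (D - 4)^2 * L / 16
Adjusted diameter = 22 - 4 = 18 in
(D-4)^2 = 18^2 = 324
BF = 324 * 14 / 16 = 284 BF

284


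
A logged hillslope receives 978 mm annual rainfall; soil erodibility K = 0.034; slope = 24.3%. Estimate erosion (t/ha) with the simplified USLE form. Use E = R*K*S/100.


Formula: E = R * K * S / 100  (simplified USLE)
R * K = 978 * 0.034 = 33.252
E = 33.252 * 24.3 / 100 = 8.08 t/ha

8.08


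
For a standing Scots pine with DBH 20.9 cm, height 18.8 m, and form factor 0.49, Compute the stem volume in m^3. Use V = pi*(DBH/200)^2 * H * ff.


Formula: V = pi * (DBH/200)^2 * H * ff
Radius = DBH/200 = 20.9/200 = 0.1045 m
Radius^2 = 0.1045^2 = 0.01092025 m^2
V = pi * 0.01092025 * 18.8 * 0.49
V = 0.316 m^3

0.316


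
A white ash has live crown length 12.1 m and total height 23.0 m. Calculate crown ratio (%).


Formula: Crown Ratio = (Crown Length / Total Height) * 100
CR = (12.1 m / 23.0 m) * 100
CR = 0.5261 * 100 = 52.6%

52.6


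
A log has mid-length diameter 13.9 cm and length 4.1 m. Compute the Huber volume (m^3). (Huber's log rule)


Huber: V = Am * L,  Am = pi*(Dm/200)^2
Am = pi*(13.9/200)^2 = 0.015175 m^2
V = 0.015175*4.1 = 0.0622 m^3

0.0622


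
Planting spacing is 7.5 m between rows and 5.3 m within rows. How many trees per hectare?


Formula: TPH = 10000 m^2/ha / (spacing_x * spacing_y)
Area per tree = 7.5 m * 5.3 m = 39.75 m^2
TPH = 10000 / 39.75 = 252 trees/ha

252


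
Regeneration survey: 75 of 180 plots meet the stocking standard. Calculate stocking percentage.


Formula: Stocking % = stocked plots / total plots * 100
Stocking = 75 / 180 * 100
Stocking = 0.4167 * 100 = 41.7%

41.7


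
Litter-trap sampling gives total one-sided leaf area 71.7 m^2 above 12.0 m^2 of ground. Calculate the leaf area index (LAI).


Formula: LAI = total leaf area / ground area  (dimensionless)
LAI = 71.7 m^2 / 12.0 m^2
LAI = 5.98

5.98


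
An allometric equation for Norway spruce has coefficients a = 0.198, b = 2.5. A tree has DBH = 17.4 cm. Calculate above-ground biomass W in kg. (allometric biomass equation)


Formula: W = a * DBH^b  (allometric power law)
DBH^b = 17.4^2.5 = 1262.9121
W = 0.198 * 1262.9121 = 250.1 kg

250.1


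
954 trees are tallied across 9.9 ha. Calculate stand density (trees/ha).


Formula: Stand Density = N_trees / Area_ha
Density = 954 trees / 9.9 ha
Density = 96 trees/ha

96


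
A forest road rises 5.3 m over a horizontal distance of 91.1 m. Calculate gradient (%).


Formula: Gradient = rise / run * 100
Gradient = 5.3 / 91.1 * 100 = 5.8%

5.8


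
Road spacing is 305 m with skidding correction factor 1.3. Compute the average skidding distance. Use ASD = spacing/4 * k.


Formula: ASD = (spacing / 4) * correction
Uncorrected distance = spacing / 4 = 305 / 4 = 76.25 m
ASD = 76.25 * 1.3 = 99 m

99


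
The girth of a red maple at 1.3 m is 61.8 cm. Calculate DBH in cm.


Formula: DBH = C / pi
DBH = 61.8 / pi
pi = 3.14159...
DBH = 19.7 cm

19.7


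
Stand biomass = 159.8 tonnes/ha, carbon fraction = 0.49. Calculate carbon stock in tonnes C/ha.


Formula: Carbon Stock = Biomass * Carbon Fraction
C = 159.8 t/ha * 0.49
C = 78.3 t C/ha

78.3


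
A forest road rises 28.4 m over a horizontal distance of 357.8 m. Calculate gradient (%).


Formula: Gradient = rise / run * 100
Gradient = 28.4 / 357.8 * 100 = 7.9%

7.9


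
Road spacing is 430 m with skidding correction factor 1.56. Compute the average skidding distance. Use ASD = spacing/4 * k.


Formula: ASD = (spacing / 4) * correction
Uncorrected distance = spacing / 4 = 430 / 4 = 107.5 m
ASD = 107.5 * 1.56 = 168 m

168


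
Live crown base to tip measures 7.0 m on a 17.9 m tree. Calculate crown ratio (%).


Formula: Crown Ratio = (Crown Length / Total Height) * 100
CR = (7.0 m / 17.9 m) * 100
CR = 0.3911 * 100 = 39.1%

39.1


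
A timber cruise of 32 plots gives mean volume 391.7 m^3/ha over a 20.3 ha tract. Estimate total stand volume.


Formula: Total Volume = Mean Volume per ha * Total Area
Total Volume = 391.7 m^3/ha * 20.3 ha
Total Volume = 7952 m^3

7952


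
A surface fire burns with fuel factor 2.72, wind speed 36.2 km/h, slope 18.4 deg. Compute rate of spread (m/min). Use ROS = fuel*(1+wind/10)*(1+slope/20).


Formula: ROS = fuel * (1 + wind/10) * (1 + slope/20)
Wind factor = 1 + 36.2/10 = 4.62
Slope factor = 1 + 18.4/20 = 1.92
ROS = 2.72 * 4.62 * 1.92 = 24.13 m/min

24.13


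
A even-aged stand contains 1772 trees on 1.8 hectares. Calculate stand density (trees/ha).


Formula: Stand Density = N_trees / Area_ha
Density = 1772 trees / 1.8 ha
Density = 984 trees/ha

984


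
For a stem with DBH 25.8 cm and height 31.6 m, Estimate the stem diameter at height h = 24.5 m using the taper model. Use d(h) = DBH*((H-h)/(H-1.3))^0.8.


Taper: d(h) = DBH * ((H - h) / (H - 1.3))^0.8
Numerator = H - h = 31.6 - 24.5 = 7.1 m
Denominator = H - 1.3 = 31.6 - 1.3 = 30.3 m
Ratio = 7.1 / 30.3 = 0.23432
d = 25.8 * 0.23432^0.8 = 8.1 cm

8.1


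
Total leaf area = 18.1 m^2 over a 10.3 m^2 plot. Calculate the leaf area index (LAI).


Formula: LAI = total leaf area / ground area  (dimensionless)
LAI = 18.1 m^2 / 10.3 m^2
LAI = 1.76

1.76


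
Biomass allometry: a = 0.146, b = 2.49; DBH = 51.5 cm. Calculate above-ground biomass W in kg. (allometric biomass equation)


Formula: W = a * DBH^b  (allometric power law)
DBH^b = 51.5^2.49 = 18297.8474
W = 0.146 * 18297.8474 = 2671.5 kg

2671.5


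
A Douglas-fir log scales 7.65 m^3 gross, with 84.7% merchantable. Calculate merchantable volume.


Formula: MV = V_total * (merchantable_pct / 100)
Merchantable fraction = 84.7% / 100 = 0.847
MV = 7.65 m^3 * 0.847 = 6.48 m^3

6.48


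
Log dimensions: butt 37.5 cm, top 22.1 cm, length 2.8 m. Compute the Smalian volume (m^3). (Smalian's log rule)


Smalian: V = (A1 + A2)/2 * L,  A = pi*(D/200)^2
A1 = pi*(37.5/200)^2 = 0.110447 m^2
A2 = pi*(22.1/200)^2 = 0.03836 m^2
V = (0.110447+0.03836)/2*2.8 = 0.2083 m^3

0.2083


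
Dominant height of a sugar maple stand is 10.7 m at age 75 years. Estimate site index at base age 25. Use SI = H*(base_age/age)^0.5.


Formula: SI = H_dom * (base_age / age)^0.5
Age ratio = 25 / 75 = 0.33333
sqrt(age_ratio) = 0.57735
SI = 10.7 * 0.57735 = 6.2 m

6.2


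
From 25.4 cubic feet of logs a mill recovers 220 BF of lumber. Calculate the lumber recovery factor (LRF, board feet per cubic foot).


Formula: LRF = Lumber Output (BF) / Log Input (ft^3)
LRF = 220 BF / 25.4 ft^3
LRF = 8.66 BF/ft^3

8.66


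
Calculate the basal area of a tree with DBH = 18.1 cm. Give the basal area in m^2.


Formula: BA = pi * (DBH/2)^2 / 10000  (cm^2 to m^2)
Radius = DBH/2 = 18.1/2 = 9.05 cm
BA = pi * 9.05^2 / 10000
   = 257.3043 cm^2 / 10000
   = 0.0257 m^2

0.0257


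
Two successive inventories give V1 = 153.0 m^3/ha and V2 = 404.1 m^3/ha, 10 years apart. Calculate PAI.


Formula: PAI = (V_T2 - V_T1) / (T2 - T1)
Volume increment = 404.1 - 153.0 = 251.1 m^3/ha
PAI = 251.1 / 10 = 25.11 m^3/ha/year

25.11


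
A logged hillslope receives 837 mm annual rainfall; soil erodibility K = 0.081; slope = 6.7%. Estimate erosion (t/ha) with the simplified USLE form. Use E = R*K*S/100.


Formula: E = R * K * S / 100  (simplified USLE)
R * K = 837 * 0.081 = 67.797
E = 67.797 * 6.7 / 100 = 4.54 t/ha

4.54


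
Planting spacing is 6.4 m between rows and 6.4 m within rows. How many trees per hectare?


Formula: TPH = 10000 m^2/ha / (spacing_x * spacing_y)
Area per tree = 6.4 m * 6.4 m = 40.96 m^2
TPH = 10000 / 40.96 = 244 trees/ha

244


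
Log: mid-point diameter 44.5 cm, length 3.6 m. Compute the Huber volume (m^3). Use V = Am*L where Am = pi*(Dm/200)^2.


Huber: V = Am * L,  Am = pi*(Dm/200)^2
Am = pi*(44.5/200)^2 = 0.155528 m^2
V = 0.155528*3.6 = 0.5599 m^3

0.5599


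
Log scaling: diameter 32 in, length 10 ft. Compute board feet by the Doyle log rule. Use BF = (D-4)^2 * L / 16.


Doyle: BF = (D - 4)^2 * L / 16
Adjusted diameter = 32 - 4 = 28 in
(D-4)^2 = 28^2 = 784
BF = 784 * 10 / 16 = 490 BF

490


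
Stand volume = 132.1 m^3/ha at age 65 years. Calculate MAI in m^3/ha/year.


Formula: MAI = Total Volume / Stand Age
MAI = 132.1 m^3/ha / 65 years
MAI = 2.03 m^3/ha/year

2.03


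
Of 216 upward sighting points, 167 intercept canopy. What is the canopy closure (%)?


Formula: Canopy closure = covered points / total points * 100
Closure = 167 / 216 * 100
Closure = 0.7731 * 100 = 77.3%

77.3


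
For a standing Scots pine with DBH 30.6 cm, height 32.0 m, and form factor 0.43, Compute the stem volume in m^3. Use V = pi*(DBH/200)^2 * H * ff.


Formula: V = pi * (DBH/200)^2 * H * ff
Radius = DBH/200 = 30.6/200 = 0.153 m
Radius^2 = 0.153^2 = 0.023409 m^2
V = pi * 0.023409 * 32.0 * 0.43
V = 1.012 m^3

1.012


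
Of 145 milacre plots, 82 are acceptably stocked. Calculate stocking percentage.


Formula: Stocking % = stocked plots / total plots * 100
Stocking = 82 / 145 * 100
Stocking = 0.5655 * 100 = 56.6%

56.6


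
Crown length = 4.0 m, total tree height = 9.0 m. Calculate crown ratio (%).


Formula: Crown Ratio = (Crown Length / Total Height) * 100
CR = (4.0 m / 9.0 m) * 100
CR = 0.4444 * 100 = 44.4%

44.4


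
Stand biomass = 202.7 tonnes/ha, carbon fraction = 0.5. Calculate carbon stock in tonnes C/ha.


Formula: Carbon Stock = Biomass * Carbon Fraction
C = 202.7 t/ha * 0.5
C = 101.4 t C/ha

101.4


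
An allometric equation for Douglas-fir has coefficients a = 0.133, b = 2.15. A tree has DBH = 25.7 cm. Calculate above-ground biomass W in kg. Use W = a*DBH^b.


Formula: W = a * DBH^b  (allometric power law)
DBH^b = 25.7^2.15 = 1074.8707
W = 0.133 * 1074.8707 = 143.0 kg

143.0


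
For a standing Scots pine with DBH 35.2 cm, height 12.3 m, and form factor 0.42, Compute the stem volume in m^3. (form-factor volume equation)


Formula: V = pi * (DBH/200)^2 * H * ff
Radius = DBH/200 = 35.2/200 = 0.176 m
Radius^2 = 0.176^2 = 0.030976 m^2
V = pi * 0.030976 * 12.3 * 0.42
V = 0.503 m^3

0.503


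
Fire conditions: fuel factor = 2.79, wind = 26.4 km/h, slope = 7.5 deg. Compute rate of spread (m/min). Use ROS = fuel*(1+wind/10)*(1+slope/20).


Formula: ROS = fuel * (1 + wind/10) * (1 + slope/20)
Wind factor = 1 + 26.4/10 = 3.64
Slope factor = 1 + 7.5/20 = 1.375
ROS = 2.79 * 3.64 * 1.375 = 13.96 m/min

13.96


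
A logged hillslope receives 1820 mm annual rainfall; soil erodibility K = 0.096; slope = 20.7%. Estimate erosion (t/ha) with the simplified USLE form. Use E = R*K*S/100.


Formula: E = R * K * S / 100  (simplified USLE)
R * K = 1820 * 0.096 = 174.72
E = 174.72 * 20.7 / 100 = 36.17 t/ha

36.17


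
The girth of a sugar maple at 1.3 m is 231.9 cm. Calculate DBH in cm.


Formula: DBH = C / pi
DBH = 231.9 / pi
pi = 3.14159...
DBH = 73.8 cm

73.8


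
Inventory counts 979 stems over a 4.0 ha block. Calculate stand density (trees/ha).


Formula: Stand Density = N_trees / Area_ha
Density = 979 trees / 4.0 ha
Density = 245 trees/ha

245


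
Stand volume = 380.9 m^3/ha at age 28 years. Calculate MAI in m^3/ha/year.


Formula: MAI = Total Volume / Stand Age
MAI = 380.9 m^3/ha / 28 years
MAI = 13.6 m^3/ha/year

13.6


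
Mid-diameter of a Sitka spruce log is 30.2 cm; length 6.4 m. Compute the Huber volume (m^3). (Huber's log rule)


Huber: V = Am * L,  Am = pi*(Dm/200)^2
Am = pi*(30.2/200)^2 = 0.071631 m^2
V = 0.071631*6.4 = 0.4584 m^3

0.4584


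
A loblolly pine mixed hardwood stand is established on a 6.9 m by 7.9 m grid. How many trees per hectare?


Formula: TPH = 10000 m^2/ha / (spacing_x * spacing_y)
Area per tree = 6.9 m * 7.9 m = 54.51 m^2
TPH = 10000 / 54.51 = 183 trees/ha

183


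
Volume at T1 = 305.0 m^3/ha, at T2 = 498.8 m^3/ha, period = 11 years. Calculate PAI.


Formula: PAI = (V_T2 - V_T1) / (T2 - T1)
Volume increment = 498.8 - 305.0 = 193.8 m^3/ha
PAI = 193.8 / 11 = 17.62 m^3/ha/year

17.62


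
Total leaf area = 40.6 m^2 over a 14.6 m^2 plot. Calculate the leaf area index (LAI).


Formula: LAI = total leaf area / ground area  (dimensionless)
LAI = 40.6 m^2 / 14.6 m^2
LAI = 2.78

2.78


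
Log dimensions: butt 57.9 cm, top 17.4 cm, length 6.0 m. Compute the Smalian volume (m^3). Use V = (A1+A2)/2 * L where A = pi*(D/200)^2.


Smalian: V = (A1 + A2)/2 * L,  A = pi*(D/200)^2
A1 = pi*(57.9/200)^2 = 0.263298 m^2
A2 = pi*(17.4/200)^2 = 0.023779 m^2
V = (0.263298+0.023779)/2*6.0 = 0.8612 m^3

0.8612


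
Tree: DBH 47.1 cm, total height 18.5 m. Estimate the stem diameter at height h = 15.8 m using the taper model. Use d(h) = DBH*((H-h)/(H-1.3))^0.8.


Taper: d(h) = DBH * ((H - h) / (H - 1.3))^0.8
Numerator = H - h = 18.5 - 15.8 = 2.7 m
Denominator = H - 1.3 = 18.5 - 1.3 = 17.2 m
Ratio = 2.7 / 17.2 = 0.15698
d = 47.1 * 0.15698^0.8 = 10.7 cm

10.7
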